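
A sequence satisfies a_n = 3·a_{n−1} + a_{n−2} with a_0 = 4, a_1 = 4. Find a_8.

20464

With companion matrix Q = [[3, 1], [1, 0]], [a_n, a_{n−1}]ᵀ = Q·[a_{n−1}, a_{n−2}]ᵀ, so [a_8, a_7]ᵀ = Q⁷·[a_1, a_0]ᵀ.
Q⁷ = [[3927, 1189], [1189, 360]], giving [a_8, a_7]ᵀ = [[20464], [6196]].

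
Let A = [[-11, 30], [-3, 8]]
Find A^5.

tr A = -3 and det A = 2, so the characteristic polynomial is λ² − (-3)λ + (2) with roots -2 and -1.
Eigenvectors give P = [[10, 3], [3, 1]] with P⁻¹ = [[1, -3], [-3, 10]], and A = P·diag(-2, -1)·P⁻¹.
Then A^5 = P·diag(-32, -1)·P⁻¹ = [[-320, -3], [-96, -1]] · [[1, -3], [-3, 10]] = [[-311, 930], [-93, 278]].

[[-311, 930], [-93, 278]]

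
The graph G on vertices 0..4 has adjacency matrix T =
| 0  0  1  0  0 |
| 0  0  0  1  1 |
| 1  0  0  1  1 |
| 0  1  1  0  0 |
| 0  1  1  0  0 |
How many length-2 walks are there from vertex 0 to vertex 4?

The number of length-2 walks from vertex 0 to vertex 4 is entry (0,4) of T^2, where T is the adjacency matrix.
T^2 = [[1, 0, 0, 1, 1], [0, 2, 2, 0, 0], [0, 2, 3, 0, 0], [1, 0, 0, 2, 2], [1, 0, 0, 2, 2]]

1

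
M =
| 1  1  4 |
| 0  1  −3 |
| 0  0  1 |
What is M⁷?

[[1, 7, −35], [0, 1, −21], [0, 0, 1]]

M = I + N where N = [[0, 1, 4], [0, 0, −3], [0, 0, 0]] is strictly upper-triangular, so N³ = 0.
(I + N)⁷ = I + 7·N + 21·N² = [[1, 7, −35], [0, 1, −21], [0, 0, 1]].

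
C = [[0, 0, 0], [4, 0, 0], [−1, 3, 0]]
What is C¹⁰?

[[0, 0, 0], [0, 0, 0], [0, 0, 0]]

C is strictly triangular, hence nilpotent: C³ = 0, so C¹⁰ = 0.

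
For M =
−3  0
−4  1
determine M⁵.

tr M = −2 and det M = −3, so the characteristic polynomial is λ² − (−2)λ + (−3) with roots −3 and 1.
Eigenvectors give P = [[1, 0], [1, −1]] with P⁻¹ = [[1, 0], [1, −1]], and M = P·diag(−3, 1)·P⁻¹.
Then M⁵ = P·diag(−243, 1)·P⁻¹ = [[−243, 0], [−243, −1]] · [[1, 0], [1, −1]] = [[−243, 0], [−244, 1]].

[[−243, 0], [−244, 1]]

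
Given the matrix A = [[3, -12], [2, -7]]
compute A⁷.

tr A = -4 and det A = 3, so the characteristic polynomial is λ² − (-4)λ + (3) with roots -1 and -3.
Eigenvectors give P = [[3, -2], [1, -1]] with P⁻¹ = [[1, -2], [1, -3]], and A = P·diag(-1, -3)·P⁻¹.
Then A⁷ = P·diag(-1, -2187)·P⁻¹ = [[-3, 4374], [-1, 2187]] · [[1, -2], [1, -3]] = [[4371, -13116], [2186, -6559]].

[[4371, -13116], [2186, -6559]]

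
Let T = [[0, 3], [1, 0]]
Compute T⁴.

T² = [[3, 0], [0, 3]]
T³ = [[0, 9], [3, 0]]
T⁴ = [[9, 0], [0, 9]]

[[9, 0], [0, 9]]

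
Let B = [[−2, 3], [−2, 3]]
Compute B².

[[−2, 3], [−2, 3]]

B² = B (a projection; rank 1, trace 1), so B² = B.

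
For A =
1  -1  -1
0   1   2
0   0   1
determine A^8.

A = I + N where N = [[0, -1, -1], [0, 0, 2], [0, 0, 0]] is strictly upper-triangular, so N^3 = 0.
(I + N)^8 = I + 8·N + 28·N^2 = [[1, -8, -64], [0, 1, 16], [0, 0, 1]].

[[1, -8, -64], [0, 1, 16], [0, 0, 1]]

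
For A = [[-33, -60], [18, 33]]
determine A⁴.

tr A = 0 and det A = -9, so the characteristic polynomial is λ² − (0)λ + (-9) with roots -3 and 3.
Eigenvectors give P = [[2, -5], [-1, 3]] with P⁻¹ = [[3, 5], [1, 2]], and A = P·diag(-3, 3)·P⁻¹.
Then A⁴ = P·diag(81, 81)·P⁻¹ = [[162, -405], [-81, 243]] · [[3, 5], [1, 2]] = [[81, 0], [0, 81]].

[[81, 0], [0, 81]]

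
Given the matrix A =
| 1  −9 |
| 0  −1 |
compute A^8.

[[1, 0], [0, 1]]

A² = I (check: tr A = 0 and det A = −1), so A^8 = I since 8 is even.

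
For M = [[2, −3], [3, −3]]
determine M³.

M² = [[−5, 3], [−3, 0]]
M³ = [[−1, 6], [−6, 9]]

[[−1, 6], [−6, 9]]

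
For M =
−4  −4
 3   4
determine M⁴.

M² = [[4, 0], [0, 4]]
M³ = [[−16, −16], [12, 16]]
M⁴ = [[16, 0], [0, 16]]

[[16, 0], [0, 16]]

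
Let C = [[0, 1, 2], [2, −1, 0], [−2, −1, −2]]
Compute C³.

C² = [[−2, −3, −4], [−2, 3, 4], [2, 1, 0]]
C³ = [[2, 5, 4], [−2, −9, −12], [2, 1, 4]]

[[2, 5, 4], [−2, −9, −12], [2, 1, 4]]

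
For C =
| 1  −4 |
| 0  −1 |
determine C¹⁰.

[[1, 0], [0, 1]]

C² = I (check: tr C = 0 and det C = −1), so C¹⁰ = I since 10 is even.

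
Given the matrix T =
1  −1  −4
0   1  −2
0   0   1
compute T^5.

T = I + N where N = [[0, −1, −4], [0, 0, −2], [0, 0, 0]] is strictly upper-triangular, so N^3 = 0.
(I + N)^5 = I + 5·N + 10·N^2 = [[1, −5, 0], [0, 1, −10], [0, 0, 1]].

[[1, −5, 0], [0, 1, −10], [0, 0, 1]]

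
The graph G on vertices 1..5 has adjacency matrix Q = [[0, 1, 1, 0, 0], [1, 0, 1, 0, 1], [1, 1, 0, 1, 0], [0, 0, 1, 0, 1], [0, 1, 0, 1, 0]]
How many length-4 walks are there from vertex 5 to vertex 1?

6

The number of length-4 walks from vertex 5 to vertex 1 is entry (5,1) of Q^4, where Q is the adjacency matrix.
Q^2 = [[2, 1, 1, 1, 1], [1, 3, 1, 2, 0], [1, 1, 3, 0, 2], [1, 2, 0, 2, 0], [1, 0, 2, 0, 2]]
Q^3 = [[2, 4, 4, 2, 2], [4, 2, 6, 1, 5], [4, 6, 2, 5, 1], [2, 1, 5, 0, 4], [2, 5, 1, 4, 0]]
Q^4 = [[8, 8, 8, 6, 6], [8, 15, 7, 11, 3], [8, 7, 15, 3, 11], [6, 11, 3, 9, 1], [6, 3, 11, 1, 9]]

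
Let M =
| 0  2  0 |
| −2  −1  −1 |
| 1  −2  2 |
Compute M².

[[−4, −2, −2], [1, −1, −1], [6, 0, 6]]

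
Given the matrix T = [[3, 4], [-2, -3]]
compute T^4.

T² = I (check: tr T = 0 and det T = -1), so T^4 = I since 4 is even.

[[1, 0], [0, 1]]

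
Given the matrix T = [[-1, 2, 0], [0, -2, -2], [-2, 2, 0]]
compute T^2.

[[1, -6, -4], [4, 0, 4], [2, -8, -4]]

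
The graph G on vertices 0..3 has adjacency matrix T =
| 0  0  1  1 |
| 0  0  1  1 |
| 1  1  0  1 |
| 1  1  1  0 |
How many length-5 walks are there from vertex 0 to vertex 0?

The number of length-5 walks from vertex 0 to vertex 0 is entry (0,0) of T⁵, where T is the adjacency matrix.
T² = [[2, 2, 1, 1], [2, 2, 1, 1], [1, 1, 3, 2], [1, 1, 2, 3]]
T³ = [[2, 2, 5, 5], [2, 2, 5, 5], [5, 5, 4, 5], [5, 5, 5, 4]]
T⁴ = [[10, 10, 9, 9], [10, 10, 9, 9], [9, 9, 15, 14], [9, 9, 14, 15]]
T⁵ = [[18, 18, 29, 29], [18, 18, 29, 29], [29, 29, 32, 33], [29, 29, 33, 32]]

18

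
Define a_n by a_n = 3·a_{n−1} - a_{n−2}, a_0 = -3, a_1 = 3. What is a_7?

With companion matrix B = [[3, -1], [1, 0]], [a_n, a_{n−1}]ᵀ = B·[a_{n−1}, a_{n−2}]ᵀ, so [a_7, a_6]ᵀ = B^6·[a_1, a_0]ᵀ.
B^6 = [[377, -144], [144, -55]], giving [a_7, a_6]ᵀ = [[1563], [597]].

1563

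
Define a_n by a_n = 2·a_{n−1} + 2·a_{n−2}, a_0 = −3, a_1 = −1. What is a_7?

With companion matrix B = [[2, 2], [1, 0]], [a_n, a_{n−1}]ᵀ = B·[a_{n−1}, a_{n−2}]ᵀ, so [a_7, a_6]ᵀ = B⁶·[a_1, a_0]ᵀ.
B⁶ = [[328, 240], [120, 88]], giving [a_7, a_6]ᵀ = [[−1048], [−384]].

−1048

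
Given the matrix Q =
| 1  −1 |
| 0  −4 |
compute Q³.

Q² = [[1, 3], [0, 16]]
Q³ = [[1, −13], [0, −64]]

[[1, −13], [0, −64]]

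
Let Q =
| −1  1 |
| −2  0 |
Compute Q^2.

[[−1, −1], [2, −2]]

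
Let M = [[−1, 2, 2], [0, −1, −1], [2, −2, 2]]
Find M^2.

[[5, −8, 0], [−2, 3, −1], [2, 2, 10]]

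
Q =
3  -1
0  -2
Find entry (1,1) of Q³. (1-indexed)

27

Q² = [[9, -1], [0, 4]]
Q³ = [[27, -7], [0, -8]]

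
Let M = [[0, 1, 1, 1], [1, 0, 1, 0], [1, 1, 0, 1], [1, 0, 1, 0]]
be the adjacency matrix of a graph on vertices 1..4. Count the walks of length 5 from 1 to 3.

33

The number of length-5 walks from vertex 1 to vertex 3 is entry (1,3) of M⁵, where M is the adjacency matrix.
M² = [[3, 1, 2, 1], [1, 2, 1, 2], [2, 1, 3, 1], [1, 2, 1, 2]]
M³ = [[4, 5, 5, 5], [5, 2, 5, 2], [5, 5, 4, 5], [5, 2, 5, 2]]
M⁴ = [[15, 9, 14, 9], [9, 10, 9, 10], [14, 9, 15, 9], [9, 10, 9, 10]]
M⁵ = [[32, 29, 33, 29], [29, 18, 29, 18], [33, 29, 32, 29], [29, 18, 29, 18]]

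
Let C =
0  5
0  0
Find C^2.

[[0, 0], [0, 0]]

C is strictly triangular, hence nilpotent: C^2 = 0, so C^2 = 0.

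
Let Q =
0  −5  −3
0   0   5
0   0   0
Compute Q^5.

Q is strictly triangular, hence nilpotent: Q^3 = 0, so Q^5 = 0.

[[0, 0, 0], [0, 0, 0], [0, 0, 0]]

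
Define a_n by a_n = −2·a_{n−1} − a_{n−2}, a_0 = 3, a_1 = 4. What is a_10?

−67

With companion matrix C = [[−2, −1], [1, 0]], [a_n, a_{n−1}]ᵀ = C·[a_{n−1}, a_{n−2}]ᵀ, so [a_10, a_9]ᵀ = C⁹·[a_1, a_0]ᵀ.
C⁹ = [[−10, −9], [9, 8]], giving [a_10, a_9]ᵀ = [[−67], [60]].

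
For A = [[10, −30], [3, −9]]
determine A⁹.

A² = A (a projection; rank 1, trace 1), so A⁹ = A.

[[10, −30], [3, −9]]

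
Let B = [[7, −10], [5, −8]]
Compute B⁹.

tr B = −1 and det B = −6, so the characteristic polynomial is λ² − (−1)λ + (−6) with roots 2 and −3.
Eigenvectors give P = [[−2, −1], [−1, −1]] with P⁻¹ = [[−1, 1], [1, −2]], and B = P·diag(2, −3)·P⁻¹.
Then B⁹ = P·diag(512, −19683)·P⁻¹ = [[−1024, 19683], [−512, 19683]] · [[−1, 1], [1, −2]] = [[20707, −40390], [20195, −39878]].

[[20707, −40390], [20195, −39878]]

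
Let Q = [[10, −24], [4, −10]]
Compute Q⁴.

[[16, 0], [0, 16]]

tr Q = 0 and det Q = −4, so the characteristic polynomial is λ² − (0)λ + (−4) with roots 2 and −2.
Eigenvectors give P = [[3, 2], [1, 1]] with P⁻¹ = [[1, −2], [−1, 3]], and Q = P·diag(2, −2)·P⁻¹.
Then Q⁴ = P·diag(16, 16)·P⁻¹ = [[48, 32], [16, 16]] · [[1, −2], [−1, 3]] = [[16, 0], [0, 16]].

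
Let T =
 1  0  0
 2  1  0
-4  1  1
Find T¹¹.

[[1, 0, 0], [22, 1, 0], [66, 11, 1]]

T = I + N where N = [[0, 0, 0], [2, 0, 0], [-4, 1, 0]] is strictly lower-triangular, so N³ = 0.
(I + N)¹¹ = I + 11·N + 55·N² = [[1, 0, 0], [22, 1, 0], [66, 11, 1]].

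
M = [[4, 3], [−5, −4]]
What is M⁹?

M² = I (check: tr M = 0 and det M = −1), so M⁹ = M since 9 is odd.

[[4, 3], [−5, −4]]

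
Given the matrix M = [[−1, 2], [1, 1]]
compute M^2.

[[3, 0], [0, 3]]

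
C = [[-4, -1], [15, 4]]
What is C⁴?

[[1, 0], [0, 1]]

C² = I (check: tr C = 0 and det C = -1), so C⁴ = I since 4 is even.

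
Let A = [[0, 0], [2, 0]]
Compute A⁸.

[[0, 0], [0, 0]]

A is strictly triangular, hence nilpotent: A² = 0, so A⁸ = 0.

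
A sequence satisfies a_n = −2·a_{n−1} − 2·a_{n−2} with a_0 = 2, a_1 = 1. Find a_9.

16

With companion matrix Q = [[−2, −2], [1, 0]], [a_n, a_{n−1}]ᵀ = Q·[a_{n−1}, a_{n−2}]ᵀ, so [a_9, a_8]ᵀ = Q⁸·[a_1, a_0]ᵀ.
Q⁸ = [[16, 0], [0, 16]], giving [a_9, a_8]ᵀ = [[16], [32]].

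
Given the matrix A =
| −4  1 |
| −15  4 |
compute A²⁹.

A² = I (check: tr A = 0 and det A = −1), so A²⁹ = A since 29 is odd.

[[−4, 1], [−15, 4]]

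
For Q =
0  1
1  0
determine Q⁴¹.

Q² = I (check: tr Q = 0 and det Q = −1), so Q⁴¹ = Q since 41 is odd.

[[0, 1], [1, 0]]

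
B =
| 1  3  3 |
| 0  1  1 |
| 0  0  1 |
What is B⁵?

B = I + N where N = [[0, 3, 3], [0, 0, 1], [0, 0, 0]] is strictly upper-triangular, so N³ = 0.
(I + N)⁵ = I + 5·N + 10·N² = [[1, 15, 45], [0, 1, 5], [0, 0, 1]].

[[1, 15, 45], [0, 1, 5], [0, 0, 1]]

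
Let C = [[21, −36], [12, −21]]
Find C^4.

[[81, 0], [0, 81]]

tr C = 0 and det C = −9, so the characteristic polynomial is λ² − (0)λ + (−9) with roots 3 and −3.
Eigenvectors give P = [[−2, 3], [−1, 2]] with P⁻¹ = [[−2, 3], [−1, 2]], and C = P·diag(3, −3)·P⁻¹.
Then C^4 = P·diag(81, 81)·P⁻¹ = [[−162, 243], [−81, 162]] · [[−2, 3], [−1, 2]] = [[81, 0], [0, 81]].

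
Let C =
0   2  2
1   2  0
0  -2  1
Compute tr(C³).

9

C² = [[2, 0, 2], [2, 6, 2], [-2, -6, 1]]
C³ = [[0, 0, 6], [6, 12, 6], [-6, -18, -3]]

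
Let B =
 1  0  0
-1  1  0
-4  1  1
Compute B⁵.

[[1, 0, 0], [-5, 1, 0], [-30, 5, 1]]

B = I + N where N = [[0, 0, 0], [-1, 0, 0], [-4, 1, 0]] is strictly lower-triangular, so N³ = 0.
(I + N)⁵ = I + 5·N + 10·N² = [[1, 0, 0], [-5, 1, 0], [-30, 5, 1]].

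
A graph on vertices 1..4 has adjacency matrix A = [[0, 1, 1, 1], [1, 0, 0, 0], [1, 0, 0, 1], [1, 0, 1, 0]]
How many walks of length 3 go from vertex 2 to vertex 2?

The number of length-3 walks from vertex 2 to vertex 2 is entry (2,2) of A³, where A is the adjacency matrix.
A² = [[3, 0, 1, 1], [0, 1, 1, 1], [1, 1, 2, 1], [1, 1, 1, 2]]
A³ = [[2, 3, 4, 4], [3, 0, 1, 1], [4, 1, 2, 3], [4, 1, 3, 2]]

0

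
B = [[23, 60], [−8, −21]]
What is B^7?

tr B = 2 and det B = −3, so the characteristic polynomial is λ² − (2)λ + (−3) with roots 3 and −1.
Eigenvectors give P = [[−3, −5], [1, 2]] with P⁻¹ = [[−2, −5], [1, 3]], and B = P·diag(3, −1)·P⁻¹.
Then B^7 = P·diag(2187, −1)·P⁻¹ = [[−6561, 5], [2187, −2]] · [[−2, −5], [1, 3]] = [[13127, 32820], [−4376, −10941]].

[[13127, 32820], [−4376, −10941]]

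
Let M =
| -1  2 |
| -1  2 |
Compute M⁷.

M² = M (a projection; rank 1, trace 1), so M⁷ = M.

[[-1, 2], [-1, 2]]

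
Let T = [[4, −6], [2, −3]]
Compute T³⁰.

T² = T (a projection; rank 1, trace 1), so T³⁰ = T.

[[4, −6], [2, −3]]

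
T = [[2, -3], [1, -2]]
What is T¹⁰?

[[1, 0], [0, 1]]

T² = I (check: tr T = 0 and det T = -1), so T¹⁰ = I since 10 is even.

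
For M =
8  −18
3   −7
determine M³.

[[26, −54], [9, −19]]

tr M = 1 and det M = −2, so the characteristic polynomial is λ² − (1)λ + (−2) with roots 2 and −1.
Eigenvectors give P = [[3, −2], [1, −1]] with P⁻¹ = [[1, −2], [1, −3]], and M = P·diag(2, −1)·P⁻¹.
Then M³ = P·diag(8, −1)·P⁻¹ = [[24, 2], [8, 1]] · [[1, −2], [1, −3]] = [[26, −54], [9, −19]].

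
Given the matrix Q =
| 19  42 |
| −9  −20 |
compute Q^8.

tr Q = −1 and det Q = −2, so the characteristic polynomial is λ² − (−1)λ + (−2) with roots 1 and −2.
Eigenvectors give P = [[7, 2], [−3, −1]] with P⁻¹ = [[1, 2], [−3, −7]], and Q = P·diag(1, −2)·P⁻¹.
Then Q^8 = P·diag(1, 256)·P⁻¹ = [[7, 512], [−3, −256]] · [[1, 2], [−3, −7]] = [[−1529, −3570], [765, 1786]].

[[−1529, −3570], [765, 1786]]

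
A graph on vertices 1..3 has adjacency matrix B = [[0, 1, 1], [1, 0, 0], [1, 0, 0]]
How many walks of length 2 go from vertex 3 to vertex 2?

The number of length-2 walks from vertex 3 to vertex 2 is entry (3,2) of B², where B is the adjacency matrix.
B² = [[2, 0, 0], [0, 1, 1], [0, 1, 1]]

1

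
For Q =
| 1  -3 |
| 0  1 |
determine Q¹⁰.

Q = I + N where N = [[0, -3], [0, 0]] is strictly upper-triangular, so N² = 0.
(I + N)¹⁰ = I + 10·N = [[1, -30], [0, 1]].

[[1, -30], [0, 1]]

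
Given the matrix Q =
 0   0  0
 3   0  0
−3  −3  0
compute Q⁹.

[[0, 0, 0], [0, 0, 0], [0, 0, 0]]

Q is strictly triangular, hence nilpotent: Q³ = 0, so Q⁹ = 0.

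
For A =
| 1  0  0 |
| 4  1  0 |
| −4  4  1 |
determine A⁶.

[[1, 0, 0], [24, 1, 0], [216, 24, 1]]

A = I + N where N = [[0, 0, 0], [4, 0, 0], [−4, 4, 0]] is strictly lower-triangular, so N³ = 0.
(I + N)⁶ = I + 6·N + 15·N² = [[1, 0, 0], [24, 1, 0], [216, 24, 1]].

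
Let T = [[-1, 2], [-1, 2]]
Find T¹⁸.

T² = T (a projection; rank 1, trace 1), so T¹⁸ = T.

[[-1, 2], [-1, 2]]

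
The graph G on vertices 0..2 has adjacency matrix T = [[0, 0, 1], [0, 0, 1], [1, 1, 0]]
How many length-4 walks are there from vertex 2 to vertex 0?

0

The number of length-4 walks from vertex 2 to vertex 0 is entry (2,0) of T⁴, where T is the adjacency matrix.
T² = [[1, 1, 0], [1, 1, 0], [0, 0, 2]]
T³ = [[0, 0, 2], [0, 0, 2], [2, 2, 0]]
T⁴ = [[2, 2, 0], [2, 2, 0], [0, 0, 4]]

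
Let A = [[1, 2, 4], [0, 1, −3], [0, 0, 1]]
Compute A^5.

[[1, 10, −40], [0, 1, −15], [0, 0, 1]]

A = I + N where N = [[0, 2, 4], [0, 0, −3], [0, 0, 0]] is strictly upper-triangular, so N^3 = 0.
(I + N)^5 = I + 5·N + 10·N^2 = [[1, 10, −40], [0, 1, −15], [0, 0, 1]].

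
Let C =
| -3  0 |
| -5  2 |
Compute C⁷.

[[-2187, 0], [-2315, 128]]

tr C = -1 and det C = -6, so the characteristic polynomial is λ² − (-1)λ + (-6) with roots -3 and 2.
Eigenvectors give P = [[1, 0], [1, -1]] with P⁻¹ = [[1, 0], [1, -1]], and C = P·diag(-3, 2)·P⁻¹.
Then C⁷ = P·diag(-2187, 128)·P⁻¹ = [[-2187, 0], [-2187, -128]] · [[1, 0], [1, -1]] = [[-2187, 0], [-2315, 128]].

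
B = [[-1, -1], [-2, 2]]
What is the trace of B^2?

9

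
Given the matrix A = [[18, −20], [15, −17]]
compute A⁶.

tr A = 1 and det A = −6, so the characteristic polynomial is λ² − (1)λ + (−6) with roots 3 and −2.
Eigenvectors give P = [[4, 1], [3, 1]] with P⁻¹ = [[1, −1], [−3, 4]], and A = P·diag(3, −2)·P⁻¹.
Then A⁶ = P·diag(729, 64)·P⁻¹ = [[2916, 64], [2187, 64]] · [[1, −1], [−3, 4]] = [[2724, −2660], [1995, −1931]].

[[2724, −2660], [1995, −1931]]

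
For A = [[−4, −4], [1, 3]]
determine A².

[[12, 4], [−1, 5]]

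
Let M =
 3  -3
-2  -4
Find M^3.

M^2 = [[15, 3], [2, 22]]
M^3 = [[39, -57], [-38, -94]]

[[39, -57], [-38, -94]]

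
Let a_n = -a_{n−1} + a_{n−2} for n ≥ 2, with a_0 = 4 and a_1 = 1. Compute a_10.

81

With companion matrix A = [[-1, 1], [1, 0]], [a_n, a_{n−1}]ᵀ = A·[a_{n−1}, a_{n−2}]ᵀ, so [a_10, a_9]ᵀ = A⁹·[a_1, a_0]ᵀ.
A⁹ = [[-55, 34], [34, -21]], giving [a_10, a_9]ᵀ = [[81], [-50]].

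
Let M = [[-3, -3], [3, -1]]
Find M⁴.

[[-144, -96], [96, -80]]

M² = [[0, 12], [-12, -8]]
M³ = [[36, -12], [12, 44]]
M⁴ = [[-144, -96], [96, -80]]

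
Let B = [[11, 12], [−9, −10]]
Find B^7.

tr B = 1 and det B = −2, so the characteristic polynomial is λ² − (1)λ + (−2) with roots 2 and −1.
Eigenvectors give P = [[4, −1], [−3, 1]] with P⁻¹ = [[1, 1], [3, 4]], and B = P·diag(2, −1)·P⁻¹.
Then B^7 = P·diag(128, −1)·P⁻¹ = [[512, 1], [−384, −1]] · [[1, 1], [3, 4]] = [[515, 516], [−387, −388]].

[[515, 516], [−387, −388]]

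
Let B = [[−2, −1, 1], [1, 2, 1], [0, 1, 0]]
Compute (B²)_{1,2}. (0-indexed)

3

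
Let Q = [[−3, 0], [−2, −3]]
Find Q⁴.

Q² = [[9, 0], [12, 9]]
Q³ = [[−27, 0], [−54, −27]]
Q⁴ = [[81, 0], [216, 81]]

[[81, 0], [216, 81]]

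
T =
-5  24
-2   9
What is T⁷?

[[-6557, 26232], [-2186, 8745]]

tr T = 4 and det T = 3, so the characteristic polynomial is λ² − (4)λ + (3) with roots 1 and 3.
Eigenvectors give P = [[-4, -3], [-1, -1]] with P⁻¹ = [[-1, 3], [1, -4]], and T = P·diag(1, 3)·P⁻¹.
Then T⁷ = P·diag(1, 2187)·P⁻¹ = [[-4, -6561], [-1, -2187]] · [[-1, 3], [1, -4]] = [[-6557, 26232], [-2186, 8745]].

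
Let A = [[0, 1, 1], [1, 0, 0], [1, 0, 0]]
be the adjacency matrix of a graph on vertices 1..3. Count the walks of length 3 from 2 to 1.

2

The number of length-3 walks from vertex 2 to vertex 1 is entry (2,1) of A³, where A is the adjacency matrix.
A² = [[2, 0, 0], [0, 1, 1], [0, 1, 1]]
A³ = [[0, 2, 2], [2, 0, 0], [2, 0, 0]]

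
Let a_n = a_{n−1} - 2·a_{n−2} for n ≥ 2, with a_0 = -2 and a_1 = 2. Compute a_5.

-14

With companion matrix A = [[1, -2], [1, 0]], [a_n, a_{n−1}]ᵀ = A·[a_{n−1}, a_{n−2}]ᵀ, so [a_5, a_4]ᵀ = A^4·[a_1, a_0]ᵀ.
A^4 = [[-1, 6], [-3, 2]], giving [a_5, a_4]ᵀ = [[-14], [-10]].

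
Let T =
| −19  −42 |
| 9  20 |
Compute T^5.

tr T = 1 and det T = −2, so the characteristic polynomial is λ² − (1)λ + (−2) with roots 2 and −1.
Eigenvectors give P = [[−2, 7], [1, −3]] with P⁻¹ = [[3, 7], [1, 2]], and T = P·diag(2, −1)·P⁻¹.
Then T^5 = P·diag(32, −1)·P⁻¹ = [[−64, −7], [32, 3]] · [[3, 7], [1, 2]] = [[−199, −462], [99, 230]].

[[−199, −462], [99, 230]]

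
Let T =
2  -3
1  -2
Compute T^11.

T² = I (check: tr T = 0 and det T = -1), so T^11 = T since 11 is odd.

[[2, -3], [1, -2]]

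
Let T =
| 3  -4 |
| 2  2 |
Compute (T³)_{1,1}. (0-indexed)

-48

T² = [[1, -20], [10, -4]]
T³ = [[-37, -44], [22, -48]]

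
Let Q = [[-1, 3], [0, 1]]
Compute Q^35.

[[-1, 3], [0, 1]]

Q² = I (check: tr Q = 0 and det Q = -1), so Q^35 = Q since 35 is odd.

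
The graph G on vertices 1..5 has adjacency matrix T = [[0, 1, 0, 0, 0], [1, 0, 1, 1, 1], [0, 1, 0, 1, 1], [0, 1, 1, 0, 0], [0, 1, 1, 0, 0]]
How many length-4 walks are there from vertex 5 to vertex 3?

10

The number of length-4 walks from vertex 5 to vertex 3 is entry (5,3) of T⁴, where T is the adjacency matrix.
T² = [[1, 0, 1, 1, 1], [0, 4, 2, 1, 1], [1, 2, 3, 1, 1], [1, 1, 1, 2, 2], [1, 1, 1, 2, 2]]
T³ = [[0, 4, 2, 1, 1], [4, 4, 6, 6, 6], [2, 6, 4, 5, 5], [1, 6, 5, 2, 2], [1, 6, 5, 2, 2]]
T⁴ = [[4, 4, 6, 6, 6], [4, 22, 16, 10, 10], [6, 16, 16, 10, 10], [6, 10, 10, 11, 11], [6, 10, 10, 11, 11]]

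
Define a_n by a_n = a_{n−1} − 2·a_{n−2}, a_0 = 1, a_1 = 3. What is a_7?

With companion matrix A = [[1, −2], [1, 0]], [a_n, a_{n−1}]ᵀ = A·[a_{n−1}, a_{n−2}]ᵀ, so [a_7, a_6]ᵀ = A^6·[a_1, a_0]ᵀ.
A^6 = [[7, −10], [5, 2]], giving [a_7, a_6]ᵀ = [[11], [17]].

11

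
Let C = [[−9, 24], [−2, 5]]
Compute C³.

tr C = −4 and det C = 3, so the characteristic polynomial is λ² − (−4)λ + (3) with roots −3 and −1.
Eigenvectors give P = [[4, 3], [1, 1]] with P⁻¹ = [[1, −3], [−1, 4]], and C = P·diag(−3, −1)·P⁻¹.
Then C³ = P·diag(−27, −1)·P⁻¹ = [[−108, −3], [−27, −1]] · [[1, −3], [−1, 4]] = [[−105, 312], [−26, 77]].

[[−105, 312], [−26, 77]]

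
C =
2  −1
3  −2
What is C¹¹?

C² = I (check: tr C = 0 and det C = −1), so C¹¹ = C since 11 is odd.

[[2, −1], [3, −2]]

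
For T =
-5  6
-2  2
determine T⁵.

[[-125, 186], [-62, 92]]

tr T = -3 and det T = 2, so the characteristic polynomial is λ² − (-3)λ + (2) with roots -2 and -1.
Eigenvectors give P = [[2, 3], [1, 2]] with P⁻¹ = [[2, -3], [-1, 2]], and T = P·diag(-2, -1)·P⁻¹.
Then T⁵ = P·diag(-32, -1)·P⁻¹ = [[-64, -3], [-32, -2]] · [[2, -3], [-1, 2]] = [[-125, 186], [-62, 92]].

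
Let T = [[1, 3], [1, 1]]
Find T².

[[4, 6], [2, 4]]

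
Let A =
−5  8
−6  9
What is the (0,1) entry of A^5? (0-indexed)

968

tr A = 4 and det A = 3, so the characteristic polynomial is λ² − (4)λ + (3) with roots 1 and 3.
Eigenvectors give P = [[4, 1], [3, 1]] with P⁻¹ = [[1, −1], [−3, 4]], and A = P·diag(1, 3)·P⁻¹.
Then A^5 = P·diag(1, 243)·P⁻¹ = [[4, 243], [3, 243]] · [[1, −1], [−3, 4]] = [[−725, 968], [−726, 969]].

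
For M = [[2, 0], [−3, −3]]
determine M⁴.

M² = [[4, 0], [3, 9]]
M³ = [[8, 0], [−21, −27]]
M⁴ = [[16, 0], [39, 81]]

[[16, 0], [39, 81]]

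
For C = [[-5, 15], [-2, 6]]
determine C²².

[[-5, 15], [-2, 6]]

C² = C (a projection; rank 1, trace 1), so C²² = C.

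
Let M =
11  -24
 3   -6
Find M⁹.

[[173051, -460104], [57513, -152856]]

tr M = 5 and det M = 6, so the characteristic polynomial is λ² − (5)λ + (6) with roots 3 and 2.
Eigenvectors give P = [[3, -8], [1, -3]] with P⁻¹ = [[3, -8], [1, -3]], and M = P·diag(3, 2)·P⁻¹.
Then M⁹ = P·diag(19683, 512)·P⁻¹ = [[59049, -4096], [19683, -1536]] · [[3, -8], [1, -3]] = [[173051, -460104], [57513, -152856]].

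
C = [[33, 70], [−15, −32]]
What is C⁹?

tr C = 1 and det C = −6, so the characteristic polynomial is λ² − (1)λ + (−6) with roots 3 and −2.
Eigenvectors give P = [[7, −2], [−3, 1]] with P⁻¹ = [[1, 2], [3, 7]], and C = P·diag(3, −2)·P⁻¹.
Then C⁹ = P·diag(19683, −512)·P⁻¹ = [[137781, 1024], [−59049, −512]] · [[1, 2], [3, 7]] = [[140853, 282730], [−60585, −121682]].

[[140853, 282730], [−60585, −121682]]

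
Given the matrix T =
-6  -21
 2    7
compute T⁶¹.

[[-6, -21], [2, 7]]

T² = T (a projection; rank 1, trace 1), so T⁶¹ = T.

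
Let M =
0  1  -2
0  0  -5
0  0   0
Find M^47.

[[0, 0, 0], [0, 0, 0], [0, 0, 0]]

M is strictly triangular, hence nilpotent: M^3 = 0, so M^47 = 0.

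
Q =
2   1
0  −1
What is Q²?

[[4, 1], [0, 1]]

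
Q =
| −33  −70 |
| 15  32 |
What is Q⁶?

tr Q = −1 and det Q = −6, so the characteristic polynomial is λ² − (−1)λ + (−6) with roots −3 and 2.
Eigenvectors give P = [[7, −2], [−3, 1]] with P⁻¹ = [[1, 2], [3, 7]], and Q = P·diag(−3, 2)·P⁻¹.
Then Q⁶ = P·diag(729, 64)·P⁻¹ = [[5103, −128], [−2187, 64]] · [[1, 2], [3, 7]] = [[4719, 9310], [−1995, −3926]].

[[4719, 9310], [−1995, −3926]]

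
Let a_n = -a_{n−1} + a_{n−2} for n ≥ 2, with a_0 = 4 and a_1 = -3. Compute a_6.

44

With companion matrix T = [[-1, 1], [1, 0]], [a_n, a_{n−1}]ᵀ = T·[a_{n−1}, a_{n−2}]ᵀ, so [a_6, a_5]ᵀ = T⁵·[a_1, a_0]ᵀ.
T⁵ = [[-8, 5], [5, -3]], giving [a_6, a_5]ᵀ = [[44], [-27]].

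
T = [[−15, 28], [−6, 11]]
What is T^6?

[[5097, −10192], [2184, −4367]]

tr T = −4 and det T = 3, so the characteristic polynomial is λ² − (−4)λ + (3) with roots −3 and −1.
Eigenvectors give P = [[−7, 2], [−3, 1]] with P⁻¹ = [[−1, 2], [−3, 7]], and T = P·diag(−3, −1)·P⁻¹.
Then T^6 = P·diag(729, 1)·P⁻¹ = [[−5103, 2], [−2187, 1]] · [[−1, 2], [−3, 7]] = [[5097, −10192], [2184, −4367]].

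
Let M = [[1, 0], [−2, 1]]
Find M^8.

[[1, 0], [−16, 1]]

M = I + N where N = [[0, 0], [−2, 0]] is strictly lower-triangular, so N^2 = 0.
(I + N)^8 = I + 8·N = [[1, 0], [−16, 1]].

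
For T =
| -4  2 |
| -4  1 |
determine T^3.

T^2 = [[8, -6], [12, -7]]
T^3 = [[-8, 10], [-20, 17]]

[[-8, 10], [-20, 17]]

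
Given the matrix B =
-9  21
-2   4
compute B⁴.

[[471, -1365], [130, -374]]

tr B = -5 and det B = 6, so the characteristic polynomial is λ² − (-5)λ + (6) with roots -3 and -2.
Eigenvectors give P = [[-7, 3], [-2, 1]] with P⁻¹ = [[-1, 3], [-2, 7]], and B = P·diag(-3, -2)·P⁻¹.
Then B⁴ = P·diag(81, 16)·P⁻¹ = [[-567, 48], [-162, 16]] · [[-1, 3], [-2, 7]] = [[471, -1365], [130, -374]].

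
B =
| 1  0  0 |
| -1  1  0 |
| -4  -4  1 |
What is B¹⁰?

[[1, 0, 0], [-10, 1, 0], [140, -40, 1]]

B = I + N where N = [[0, 0, 0], [-1, 0, 0], [-4, -4, 0]] is strictly lower-triangular, so N³ = 0.
(I + N)¹⁰ = I + 10·N + 45·N² = [[1, 0, 0], [-10, 1, 0], [140, -40, 1]].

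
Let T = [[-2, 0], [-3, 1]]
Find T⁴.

[[16, 0], [15, 1]]

T² = [[4, 0], [3, 1]]
T³ = [[-8, 0], [-9, 1]]
T⁴ = [[16, 0], [15, 1]]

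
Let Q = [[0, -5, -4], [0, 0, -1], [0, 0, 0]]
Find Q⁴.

Q is strictly triangular, hence nilpotent: Q³ = 0, so Q⁴ = 0.

[[0, 0, 0], [0, 0, 0], [0, 0, 0]]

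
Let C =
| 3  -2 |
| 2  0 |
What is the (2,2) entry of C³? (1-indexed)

C² = [[5, -6], [6, -4]]
C³ = [[3, -10], [10, -12]]

-12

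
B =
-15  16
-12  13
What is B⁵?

[[-975, 976], [-732, 733]]

tr B = -2 and det B = -3, so the characteristic polynomial is λ² − (-2)λ + (-3) with roots 1 and -3.
Eigenvectors give P = [[-1, -4], [-1, -3]] with P⁻¹ = [[3, -4], [-1, 1]], and B = P·diag(1, -3)·P⁻¹.
Then B⁵ = P·diag(1, -243)·P⁻¹ = [[-1, 972], [-1, 729]] · [[3, -4], [-1, 1]] = [[-975, 976], [-732, 733]].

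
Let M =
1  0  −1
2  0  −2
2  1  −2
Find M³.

[[−1, 1, 1], [−2, 2, 2], [−4, 0, 4]]

M² = [[−1, −1, 1], [−2, −2, 2], [0, −2, 0]]
M³ = [[−1, 1, 1], [−2, 2, 2], [−4, 0, 4]]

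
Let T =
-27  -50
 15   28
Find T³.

[[-183, -350], [105, 202]]

tr T = 1 and det T = -6, so the characteristic polynomial is λ² − (1)λ + (-6) with roots 3 and -2.
Eigenvectors give P = [[-5, -2], [3, 1]] with P⁻¹ = [[1, 2], [-3, -5]], and T = P·diag(3, -2)·P⁻¹.
Then T³ = P·diag(27, -8)·P⁻¹ = [[-135, 16], [81, -8]] · [[1, 2], [-3, -5]] = [[-183, -350], [105, 202]].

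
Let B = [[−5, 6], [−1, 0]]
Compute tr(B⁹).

−20195

tr B = −5 and det B = 6, so the characteristic polynomial is λ² − (−5)λ + (6) with roots −2 and −3.
Eigenvectors give P = [[2, −3], [1, −1]] with P⁻¹ = [[−1, 3], [−1, 2]], and B = P·diag(−2, −3)·P⁻¹.
Then B⁹ = P·diag(−512, −19683)·P⁻¹ = [[−1024, 59049], [−512, 19683]] · [[−1, 3], [−1, 2]] = [[−58025, 115026], [−19171, 37830]].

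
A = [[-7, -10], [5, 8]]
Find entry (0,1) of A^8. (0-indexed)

-12610

tr A = 1 and det A = -6, so the characteristic polynomial is λ² − (1)λ + (-6) with roots 3 and -2.
Eigenvectors give P = [[-1, -2], [1, 1]] with P⁻¹ = [[1, 2], [-1, -1]], and A = P·diag(3, -2)·P⁻¹.
Then A^8 = P·diag(6561, 256)·P⁻¹ = [[-6561, -512], [6561, 256]] · [[1, 2], [-1, -1]] = [[-6049, -12610], [6305, 12866]].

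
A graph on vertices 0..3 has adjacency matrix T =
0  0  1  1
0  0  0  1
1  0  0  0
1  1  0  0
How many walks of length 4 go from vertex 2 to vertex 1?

0

The number of length-4 walks from vertex 2 to vertex 1 is entry (2,1) of T^4, where T is the adjacency matrix.
T^2 = [[2, 1, 0, 0], [1, 1, 0, 0], [0, 0, 1, 1], [0, 0, 1, 2]]
T^3 = [[0, 0, 2, 3], [0, 0, 1, 2], [2, 1, 0, 0], [3, 2, 0, 0]]
T^4 = [[5, 3, 0, 0], [3, 2, 0, 0], [0, 0, 2, 3], [0, 0, 3, 5]]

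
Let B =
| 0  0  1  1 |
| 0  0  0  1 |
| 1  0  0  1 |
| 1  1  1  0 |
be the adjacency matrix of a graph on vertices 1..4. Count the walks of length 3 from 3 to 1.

The number of length-3 walks from vertex 3 to vertex 1 is entry (3,1) of B³, where B is the adjacency matrix.
B² = [[2, 1, 1, 1], [1, 1, 1, 0], [1, 1, 2, 1], [1, 0, 1, 3]]
B³ = [[2, 1, 3, 4], [1, 0, 1, 3], [3, 1, 2, 4], [4, 3, 4, 2]]

3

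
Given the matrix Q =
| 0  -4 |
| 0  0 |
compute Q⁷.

Q is strictly triangular, hence nilpotent: Q² = 0, so Q⁷ = 0.

[[0, 0], [0, 0]]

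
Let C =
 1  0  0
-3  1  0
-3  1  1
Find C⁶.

C = I + N where N = [[0, 0, 0], [-3, 0, 0], [-3, 1, 0]] is strictly lower-triangular, so N³ = 0.
(I + N)⁶ = I + 6·N + 15·N² = [[1, 0, 0], [-18, 1, 0], [-63, 6, 1]].

[[1, 0, 0], [-18, 1, 0], [-63, 6, 1]]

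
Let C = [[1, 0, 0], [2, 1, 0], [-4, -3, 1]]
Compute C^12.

C = I + N where N = [[0, 0, 0], [2, 0, 0], [-4, -3, 0]] is strictly lower-triangular, so N^3 = 0.
(I + N)^12 = I + 12·N + 66·N^2 = [[1, 0, 0], [24, 1, 0], [-444, -36, 1]].

[[1, 0, 0], [24, 1, 0], [-444, -36, 1]]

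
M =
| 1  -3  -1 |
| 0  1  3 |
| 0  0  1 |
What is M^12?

M = I + N where N = [[0, -3, -1], [0, 0, 3], [0, 0, 0]] is strictly upper-triangular, so N^3 = 0.
(I + N)^12 = I + 12·N + 66·N^2 = [[1, -36, -606], [0, 1, 36], [0, 0, 1]].

[[1, -36, -606], [0, 1, 36], [0, 0, 1]]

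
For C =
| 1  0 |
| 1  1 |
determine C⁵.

C = I + N where N = [[0, 0], [1, 0]] is strictly lower-triangular, so N² = 0.
(I + N)⁵ = I + 5·N = [[1, 0], [5, 1]].

[[1, 0], [5, 1]]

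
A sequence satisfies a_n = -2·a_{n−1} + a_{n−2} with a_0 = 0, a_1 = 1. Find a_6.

-70

With companion matrix M = [[-2, 1], [1, 0]], [a_n, a_{n−1}]ᵀ = M·[a_{n−1}, a_{n−2}]ᵀ, so [a_6, a_5]ᵀ = M⁵·[a_1, a_0]ᵀ.
M⁵ = [[-70, 29], [29, -12]], giving [a_6, a_5]ᵀ = [[-70], [29]].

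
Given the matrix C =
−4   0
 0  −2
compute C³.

[[−64, 0], [0, −8]]

C² = [[16, 0], [0, 4]]
C³ = [[−64, 0], [0, −8]]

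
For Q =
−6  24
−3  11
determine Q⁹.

[[−152856, 460104], [−57513, 173051]]

tr Q = 5 and det Q = 6, so the characteristic polynomial is λ² − (5)λ + (6) with roots 2 and 3.
Eigenvectors give P = [[3, −8], [1, −3]] with P⁻¹ = [[3, −8], [1, −3]], and Q = P·diag(2, 3)·P⁻¹.
Then Q⁹ = P·diag(512, 19683)·P⁻¹ = [[1536, −157464], [512, −59049]] · [[3, −8], [1, −3]] = [[−152856, 460104], [−57513, 173051]].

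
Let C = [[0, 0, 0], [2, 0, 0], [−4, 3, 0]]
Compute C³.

C is strictly triangular, hence nilpotent: C³ = 0, so C³ = 0.

[[0, 0, 0], [0, 0, 0], [0, 0, 0]]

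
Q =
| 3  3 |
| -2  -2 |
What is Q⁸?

Q² = Q (a projection; rank 1, trace 1), so Q⁸ = Q.

[[3, 3], [-2, -2]]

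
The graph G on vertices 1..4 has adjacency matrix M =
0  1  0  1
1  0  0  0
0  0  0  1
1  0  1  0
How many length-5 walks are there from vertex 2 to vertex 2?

0

The number of length-5 walks from vertex 2 to vertex 2 is entry (2,2) of M^5, where M is the adjacency matrix.
M^2 = [[2, 0, 1, 0], [0, 1, 0, 1], [1, 0, 1, 0], [0, 1, 0, 2]]
M^3 = [[0, 2, 0, 3], [2, 0, 1, 0], [0, 1, 0, 2], [3, 0, 2, 0]]
M^4 = [[5, 0, 3, 0], [0, 2, 0, 3], [3, 0, 2, 0], [0, 3, 0, 5]]
M^5 = [[0, 5, 0, 8], [5, 0, 3, 0], [0, 3, 0, 5], [8, 0, 5, 0]]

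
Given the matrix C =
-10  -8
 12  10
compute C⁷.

[[-640, -512], [768, 640]]

tr C = 0 and det C = -4, so the characteristic polynomial is λ² − (0)λ + (-4) with roots 2 and -2.
Eigenvectors give P = [[-2, 1], [3, -1]] with P⁻¹ = [[1, 1], [3, 2]], and C = P·diag(2, -2)·P⁻¹.
Then C⁷ = P·diag(128, -128)·P⁻¹ = [[-256, -128], [384, 128]] · [[1, 1], [3, 2]] = [[-640, -512], [768, 640]].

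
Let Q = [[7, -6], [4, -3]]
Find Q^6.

tr Q = 4 and det Q = 3, so the characteristic polynomial is λ² − (4)λ + (3) with roots 3 and 1.
Eigenvectors give P = [[3, -1], [2, -1]] with P⁻¹ = [[1, -1], [2, -3]], and Q = P·diag(3, 1)·P⁻¹.
Then Q^6 = P·diag(729, 1)·P⁻¹ = [[2187, -1], [1458, -1]] · [[1, -1], [2, -3]] = [[2185, -2184], [1456, -1455]].

[[2185, -2184], [1456, -1455]]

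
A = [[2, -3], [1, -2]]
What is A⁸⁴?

[[1, 0], [0, 1]]

A² = I (check: tr A = 0 and det A = -1), so A⁸⁴ = I since 84 is even.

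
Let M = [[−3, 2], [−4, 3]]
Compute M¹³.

[[−3, 2], [−4, 3]]

M² = I (check: tr M = 0 and det M = −1), so M¹³ = M since 13 is odd.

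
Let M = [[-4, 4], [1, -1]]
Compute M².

[[20, -20], [-5, 5]]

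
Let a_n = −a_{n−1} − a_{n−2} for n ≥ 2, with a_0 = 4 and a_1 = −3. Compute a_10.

With companion matrix C = [[−1, −1], [1, 0]], [a_n, a_{n−1}]ᵀ = C·[a_{n−1}, a_{n−2}]ᵀ, so [a_10, a_9]ᵀ = C^9·[a_1, a_0]ᵀ.
C^9 = [[1, 0], [0, 1]], giving [a_10, a_9]ᵀ = [[−3], [4]].

−3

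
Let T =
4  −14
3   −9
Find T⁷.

[[12226, −28826], [6177, −14541]]

tr T = −5 and det T = 6, so the characteristic polynomial is λ² − (−5)λ + (6) with roots −2 and −3.
Eigenvectors give P = [[−7, −2], [−3, −1]] with P⁻¹ = [[−1, 2], [3, −7]], and T = P·diag(−2, −3)·P⁻¹.
Then T⁷ = P·diag(−128, −2187)·P⁻¹ = [[896, 4374], [384, 2187]] · [[−1, 2], [3, −7]] = [[12226, −28826], [6177, −14541]].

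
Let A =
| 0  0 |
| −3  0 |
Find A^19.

[[0, 0], [0, 0]]

A is strictly triangular, hence nilpotent: A^2 = 0, so A^19 = 0.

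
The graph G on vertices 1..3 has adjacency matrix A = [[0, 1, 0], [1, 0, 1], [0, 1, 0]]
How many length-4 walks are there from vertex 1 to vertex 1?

2

The number of length-4 walks from vertex 1 to vertex 1 is entry (1,1) of A⁴, where A is the adjacency matrix.
A² = [[1, 0, 1], [0, 2, 0], [1, 0, 1]]
A³ = [[0, 2, 0], [2, 0, 2], [0, 2, 0]]
A⁴ = [[2, 0, 2], [0, 4, 0], [2, 0, 2]]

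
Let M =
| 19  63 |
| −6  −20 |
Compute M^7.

[[775, 2709], [−258, −902]]

tr M = −1 and det M = −2, so the characteristic polynomial is λ² − (−1)λ + (−2) with roots −2 and 1.
Eigenvectors give P = [[−3, 7], [1, −2]] with P⁻¹ = [[2, 7], [1, 3]], and M = P·diag(−2, 1)·P⁻¹.
Then M^7 = P·diag(−128, 1)·P⁻¹ = [[384, 7], [−128, −2]] · [[2, 7], [1, 3]] = [[775, 2709], [−258, −902]].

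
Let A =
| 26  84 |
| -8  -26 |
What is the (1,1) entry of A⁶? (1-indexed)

64

tr A = 0 and det A = -4, so the characteristic polynomial is λ² − (0)λ + (-4) with roots 2 and -2.
Eigenvectors give P = [[7, -3], [-2, 1]] with P⁻¹ = [[1, 3], [2, 7]], and A = P·diag(2, -2)·P⁻¹.
Then A⁶ = P·diag(64, 64)·P⁻¹ = [[448, -192], [-128, 64]] · [[1, 3], [2, 7]] = [[64, 0], [0, 64]].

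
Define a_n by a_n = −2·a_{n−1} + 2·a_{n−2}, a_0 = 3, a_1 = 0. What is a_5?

With companion matrix T = [[−2, 2], [1, 0]], [a_n, a_{n−1}]ᵀ = T·[a_{n−1}, a_{n−2}]ᵀ, so [a_5, a_4]ᵀ = T⁴·[a_1, a_0]ᵀ.
T⁴ = [[44, −32], [−16, 12]], giving [a_5, a_4]ᵀ = [[−96], [36]].

−96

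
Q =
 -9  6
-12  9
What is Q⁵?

tr Q = 0 and det Q = -9, so the characteristic polynomial is λ² − (0)λ + (-9) with roots 3 and -3.
Eigenvectors give P = [[-1, 1], [-2, 1]] with P⁻¹ = [[1, -1], [2, -1]], and Q = P·diag(3, -3)·P⁻¹.
Then Q⁵ = P·diag(243, -243)·P⁻¹ = [[-243, -243], [-486, -243]] · [[1, -1], [2, -1]] = [[-729, 486], [-972, 729]].

[[-729, 486], [-972, 729]]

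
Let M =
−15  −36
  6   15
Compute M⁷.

[[−10935, −26244], [4374, 10935]]

tr M = 0 and det M = −9, so the characteristic polynomial is λ² − (0)λ + (−9) with roots 3 and −3.
Eigenvectors give P = [[−2, −3], [1, 1]] with P⁻¹ = [[1, 3], [−1, −2]], and M = P·diag(3, −3)·P⁻¹.
Then M⁷ = P·diag(2187, −2187)·P⁻¹ = [[−4374, 6561], [2187, −2187]] · [[1, 3], [−1, −2]] = [[−10935, −26244], [4374, 10935]].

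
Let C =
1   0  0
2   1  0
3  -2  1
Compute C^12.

C = I + N where N = [[0, 0, 0], [2, 0, 0], [3, -2, 0]] is strictly lower-triangular, so N^3 = 0.
(I + N)^12 = I + 12·N + 66·N^2 = [[1, 0, 0], [24, 1, 0], [-228, -24, 1]].

[[1, 0, 0], [24, 1, 0], [-228, -24, 1]]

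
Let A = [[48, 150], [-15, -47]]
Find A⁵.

[[2718, 8250], [-825, -2507]]

tr A = 1 and det A = -6, so the characteristic polynomial is λ² − (1)λ + (-6) with roots 3 and -2.
Eigenvectors give P = [[-10, -3], [3, 1]] with P⁻¹ = [[-1, -3], [3, 10]], and A = P·diag(3, -2)·P⁻¹.
Then A⁵ = P·diag(243, -32)·P⁻¹ = [[-2430, 96], [729, -32]] · [[-1, -3], [3, 10]] = [[2718, 8250], [-825, -2507]].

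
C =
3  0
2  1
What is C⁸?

[[6561, 0], [6560, 1]]

tr C = 4 and det C = 3, so the characteristic polynomial is λ² − (4)λ + (3) with roots 1 and 3.
Eigenvectors give P = [[0, −1], [−1, −1]] with P⁻¹ = [[1, −1], [−1, 0]], and C = P·diag(1, 3)·P⁻¹.
Then C⁸ = P·diag(1, 6561)·P⁻¹ = [[0, −6561], [−1, −6561]] · [[1, −1], [−1, 0]] = [[6561, 0], [6560, 1]].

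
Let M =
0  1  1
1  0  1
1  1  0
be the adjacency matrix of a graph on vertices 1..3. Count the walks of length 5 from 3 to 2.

The number of length-5 walks from vertex 3 to vertex 2 is entry (3,2) of M⁵, where M is the adjacency matrix.
M² = [[2, 1, 1], [1, 2, 1], [1, 1, 2]]
M³ = [[2, 3, 3], [3, 2, 3], [3, 3, 2]]
M⁴ = [[6, 5, 5], [5, 6, 5], [5, 5, 6]]
M⁵ = [[10, 11, 11], [11, 10, 11], [11, 11, 10]]

11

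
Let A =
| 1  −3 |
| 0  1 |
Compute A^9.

[[1, −27], [0, 1]]

A = I + N where N = [[0, −3], [0, 0]] is strictly upper-triangular, so N^2 = 0.
(I + N)^9 = I + 9·N = [[1, −27], [0, 1]].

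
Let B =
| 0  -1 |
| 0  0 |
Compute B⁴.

[[0, 0], [0, 0]]

B is strictly triangular, hence nilpotent: B² = 0, so B⁴ = 0.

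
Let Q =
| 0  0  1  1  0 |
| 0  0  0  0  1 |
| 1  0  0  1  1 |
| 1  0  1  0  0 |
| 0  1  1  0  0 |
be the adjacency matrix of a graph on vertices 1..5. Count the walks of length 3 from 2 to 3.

0

The number of length-3 walks from vertex 2 to vertex 3 is entry (2,3) of Q³, where Q is the adjacency matrix.
Q² = [[2, 0, 1, 1, 1], [0, 1, 1, 0, 0], [1, 1, 3, 1, 0], [1, 0, 1, 2, 1], [1, 0, 0, 1, 2]]
Q³ = [[2, 1, 4, 3, 1], [1, 0, 0, 1, 2], [4, 0, 2, 4, 4], [3, 1, 4, 2, 1], [1, 2, 4, 1, 0]]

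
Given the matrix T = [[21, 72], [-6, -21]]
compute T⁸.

tr T = 0 and det T = -9, so the characteristic polynomial is λ² − (0)λ + (-9) with roots -3 and 3.
Eigenvectors give P = [[-3, -4], [1, 1]] with P⁻¹ = [[1, 4], [-1, -3]], and T = P·diag(-3, 3)·P⁻¹.
Then T⁸ = P·diag(6561, 6561)·P⁻¹ = [[-19683, -26244], [6561, 6561]] · [[1, 4], [-1, -3]] = [[6561, 0], [0, 6561]].

[[6561, 0], [0, 6561]]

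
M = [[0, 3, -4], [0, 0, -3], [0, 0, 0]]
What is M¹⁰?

[[0, 0, 0], [0, 0, 0], [0, 0, 0]]

M is strictly triangular, hence nilpotent: M³ = 0, so M¹⁰ = 0.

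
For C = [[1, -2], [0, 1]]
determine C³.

C = I + N where N = [[0, -2], [0, 0]] is strictly upper-triangular, so N² = 0.
(I + N)³ = I + 3·N = [[1, -6], [0, 1]].

[[1, -6], [0, 1]]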